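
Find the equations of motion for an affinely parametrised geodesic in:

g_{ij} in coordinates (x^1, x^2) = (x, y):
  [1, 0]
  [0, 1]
Geodesic equation: d^2x^k/dλ^2 + Γ^k_{ij} (dx^i/dλ)(dx^j/dλ) = 0.
All Christoffel symbols vanish, so the geodesics are straight lines:
d^2x/dλ^2 = 0
d^2y/dλ^2 = 0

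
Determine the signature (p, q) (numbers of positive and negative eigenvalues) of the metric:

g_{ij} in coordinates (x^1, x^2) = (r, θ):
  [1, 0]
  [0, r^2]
The metric is diagonal, so its eigenvalues are the diagonal entries: 1, r^2 (at a generic point, where coordinate-dependent entries are positive).
2 positive, 0 negative.
(2, 0) - Riemannian (positive definite)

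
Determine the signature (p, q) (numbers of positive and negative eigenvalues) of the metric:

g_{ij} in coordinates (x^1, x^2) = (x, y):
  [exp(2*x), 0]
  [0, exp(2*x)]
The metric is diagonal, so its eigenvalues are the diagonal entries: exp(2*x), exp(2*x) (at a generic point, where coordinate-dependent entries are positive).
2 positive, 0 negative.
(2, 0) - Riemannian (positive definite)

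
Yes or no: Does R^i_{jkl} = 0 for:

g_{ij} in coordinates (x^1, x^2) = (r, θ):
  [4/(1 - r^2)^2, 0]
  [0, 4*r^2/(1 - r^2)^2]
Non-zero Christoffel symbols:
Γ^r_{r r} = 2*r/(1 - r^2)
Γ^r_{θ θ} = (r^3 + r)/(r^2 - 1)
Γ^θ_{r θ} = (-r^2 - 1)/(r^3 - r)
Ricci tensor: R_{rr} = -4/(r^2 - 1)^2, R_{rθ} = 0, R_{θθ} = -4*r^2/(r^2 - 1)^2
The Ricci tensor is non-zero, so the Riemann tensor is non-zero: not flat.
No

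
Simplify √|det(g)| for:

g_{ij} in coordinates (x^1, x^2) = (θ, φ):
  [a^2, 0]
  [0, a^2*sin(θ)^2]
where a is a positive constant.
det(g) = a^4*sin(θ)^2
√|det(g)| = a^2*sin(θ) (taking 0 < θ < π so that |sin(θ)| = sin(θ))
Volume element: dV = a^2*sin(θ) dθ dφ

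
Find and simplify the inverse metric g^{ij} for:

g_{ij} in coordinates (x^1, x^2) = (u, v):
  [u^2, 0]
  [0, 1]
The metric is diagonal, so g^{ij} is diagonal with entries 1/g_{ii}: diag(1/(u^2), 1).
g^{ij}:
  [1/u^2, 0]
  [0, 1]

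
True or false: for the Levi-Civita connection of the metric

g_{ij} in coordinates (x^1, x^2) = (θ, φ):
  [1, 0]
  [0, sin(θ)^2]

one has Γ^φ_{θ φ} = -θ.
Γ^φ_{θ φ} = (1/2) g^{φφ} (∂_θ g_{φφ} + ∂_φ g_{φθ} - ∂_φ g_{θφ}) = (1/2)(1/sin(θ)^2)((sin(2*θ)) + (0) - (0)) = 1/tan(θ)
This differs from the proposed value -θ.
False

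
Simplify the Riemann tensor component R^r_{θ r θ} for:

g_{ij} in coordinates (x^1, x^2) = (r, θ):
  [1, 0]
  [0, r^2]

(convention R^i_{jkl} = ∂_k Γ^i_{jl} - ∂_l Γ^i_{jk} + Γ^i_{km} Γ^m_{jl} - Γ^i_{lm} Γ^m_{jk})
Non-zero Christoffel symbols (Γ^k_{ij} = Γ^k_{ji}):
Γ^r_{θ θ} = -r
Γ^θ_{r θ} = 1/r
R^r_{θ r θ} = ∂_r Γ^r_{θ θ} - ∂_θ Γ^r_{θ r} + Γ^r_{r m} Γ^m_{θ θ} - Γ^r_{θ m} Γ^m_{θ r}
  = (-1) - (0) + (0) - (-1) = 0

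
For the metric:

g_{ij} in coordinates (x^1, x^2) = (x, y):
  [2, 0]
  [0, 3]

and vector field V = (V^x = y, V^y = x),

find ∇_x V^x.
All Christoffel symbols are zero.
∇_x V^x = ∂_x V^x + Γ^x_{x j} V^j
  = (0) + (0)(y) + (0)(x)
  = 0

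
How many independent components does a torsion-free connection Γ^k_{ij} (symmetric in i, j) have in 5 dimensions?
Γ^k_{ij} has n choices for the upper index and n(n+1)/2 independent symmetric lower index pairs.
Total = 5 × 5×6/2 = 5 × 15 = 75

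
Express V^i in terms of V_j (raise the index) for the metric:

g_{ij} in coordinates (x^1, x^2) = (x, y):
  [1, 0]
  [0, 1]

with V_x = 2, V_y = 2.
Inverse metric (diagonal): g^{xx} = 1, g^{yy} = 1
V^i = g^{ij} V_j:
V^x = (1)(2) + (0)(2) = 2
V^y = (0)(2) + (1)(2) = 2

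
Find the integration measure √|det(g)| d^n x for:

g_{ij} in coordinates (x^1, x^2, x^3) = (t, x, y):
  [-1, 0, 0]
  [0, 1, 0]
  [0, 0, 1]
det(g) = -1
√|det(g)| = 1
Volume element: dV = 1 dt dx dy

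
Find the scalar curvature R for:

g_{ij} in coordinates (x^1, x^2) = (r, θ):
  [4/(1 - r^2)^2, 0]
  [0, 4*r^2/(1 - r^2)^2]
Non-zero Christoffel symbols (Γ^k_{ij} = Γ^k_{ji}):
Γ^r_{r r} = 2*r/(1 - r^2)
Γ^r_{θ θ} = (r^3 + r)/(r^2 - 1)
Γ^θ_{r θ} = (-r^2 - 1)/(r^3 - r)
Ricci tensor (R_{ij} = R^k_{ikj}): R_{rr} = -4/(r^2 - 1)^2, R_{rθ} = 0, R_{θθ} = -4*r^2/(r^2 - 1)^2
Inverse metric: g^{rr} = (1 - r^2)^2/4, g^{θθ} = (1 - r^2)^2/(4*r^2)
R = g^{ij} R_{ij} = ((1 - r^2)^2/4)(-4/(r^2 - 1)^2) + ((1 - r^2)^2/(4*r^2))(-4*r^2/(r^2 - 1)^2) = -2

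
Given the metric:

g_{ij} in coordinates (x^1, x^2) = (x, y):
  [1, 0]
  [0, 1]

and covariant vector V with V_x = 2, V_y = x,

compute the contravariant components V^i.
Inverse metric (diagonal): g^{xx} = 1, g^{yy} = 1
V^i = g^{ij} V_j:
V^x = (1)(2) + (0)(x) = 2
V^y = (0)(2) + (1)(x) = x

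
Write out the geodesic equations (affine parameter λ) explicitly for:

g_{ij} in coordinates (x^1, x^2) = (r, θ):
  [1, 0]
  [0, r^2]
Geodesic equation: d^2x^k/dλ^2 + Γ^k_{ij} (dx^i/dλ)(dx^j/dλ) = 0.
Non-zero Christoffel symbols:
Γ^r_{θ θ} = -r
Γ^θ_{r θ} = 1/r
Substituting (the symmetric pair Γ^k_{ij}, Γ^k_{ji} combines into a factor 2):
d^2r/dλ^2 - r (dθ/dλ)^2 = 0
d^2θ/dλ^2 + (2/r) (dr/dλ)(dθ/dλ) = 0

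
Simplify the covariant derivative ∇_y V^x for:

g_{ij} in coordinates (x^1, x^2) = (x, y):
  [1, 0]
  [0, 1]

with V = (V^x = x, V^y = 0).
All Christoffel symbols are zero.
∇_y V^x = ∂_y V^x + Γ^x_{y j} V^j
  = (0) + (0)(x) + (0)(0)
  = 0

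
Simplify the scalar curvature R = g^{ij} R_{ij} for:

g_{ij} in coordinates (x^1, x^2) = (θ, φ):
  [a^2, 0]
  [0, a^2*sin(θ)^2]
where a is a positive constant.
Non-zero Christoffel symbols (Γ^k_{ij} = Γ^k_{ji}):
Γ^θ_{φ φ} = -sin(2*θ)/2
Γ^φ_{θ φ} = 1/tan(θ)
Ricci tensor (R_{ij} = R^k_{ikj}): R_{θθ} = 1, R_{θφ} = 0, R_{φφ} = sin(θ)^2
Inverse metric: g^{θθ} = 1/a^2, g^{φφ} = 1/(a^2*sin(θ)^2)
R = g^{ij} R_{ij} = (1/a^2)(1) + (1/(a^2*sin(θ)^2))(sin(θ)^2) = 2/a^2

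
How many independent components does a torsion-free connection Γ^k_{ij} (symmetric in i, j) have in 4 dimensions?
Γ^k_{ij} has n choices for the upper index and n(n+1)/2 independent symmetric lower index pairs.
Total = 4 × 4×5/2 = 4 × 10 = 40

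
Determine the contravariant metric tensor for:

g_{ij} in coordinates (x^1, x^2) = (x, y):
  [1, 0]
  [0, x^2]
The metric is diagonal, so g^{ij} is diagonal with entries 1/g_{ii}: diag(1, 1/(x^2)).
g^{ij}:
  [1, 0]
  [0, 1/x^2]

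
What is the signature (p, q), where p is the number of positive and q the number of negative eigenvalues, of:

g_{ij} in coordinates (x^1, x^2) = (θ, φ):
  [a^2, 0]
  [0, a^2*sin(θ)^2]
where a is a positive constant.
The metric is diagonal, so its eigenvalues are the diagonal entries: a^2, a^2*sin(θ)^2 (at a generic point, where coordinate-dependent entries are positive).
2 positive, 0 negative.
(2, 0) - Riemannian (positive definite)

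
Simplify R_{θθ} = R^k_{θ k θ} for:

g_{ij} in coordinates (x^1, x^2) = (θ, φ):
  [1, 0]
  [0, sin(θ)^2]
Non-zero Christoffel symbols (Γ^k_{ij} = Γ^k_{ji}):
Γ^θ_{φ φ} = -sin(2*θ)/2
Γ^φ_{θ φ} = 1/tan(θ)
R^θ_{θ θ θ} = 0 (a repeated index in an antisymmetric pair)
R^φ_{θ φ θ} = ∂_φ Γ^φ_{θ θ} - ∂_θ Γ^φ_{θ φ} + Γ^φ_{φ m} Γ^m_{θ θ} - Γ^φ_{θ m} Γ^m_{θ φ}
  = (0) - (-1/sin(θ)^2) + (0) - (1/tan(θ)^2) = 1
R_{θθ} = R^θ_{θ θ θ} + R^φ_{θ φ θ} = (0) + (1) = 1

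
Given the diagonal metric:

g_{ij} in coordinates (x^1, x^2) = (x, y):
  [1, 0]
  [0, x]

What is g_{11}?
With x^1 = x, x^2 = y, g_{11} = g_{xx} is the row-1, column-1 entry of the matrix.
g_{11} = 1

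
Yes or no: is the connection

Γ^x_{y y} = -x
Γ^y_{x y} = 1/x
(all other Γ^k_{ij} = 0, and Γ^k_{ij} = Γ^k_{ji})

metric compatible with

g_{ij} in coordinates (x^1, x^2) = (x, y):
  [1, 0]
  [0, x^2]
Using ∇_k g_{ij} = ∂_k g_{ij} - Γ^m_{ki} g_{mj} - Γ^m_{kj} g_{im}:
e.g. ∇_x g_{yy} = (2*x) - (x) - (x) = 0
Every component ∇_k g_{ij} vanishes: the connection is metric compatible.
Yes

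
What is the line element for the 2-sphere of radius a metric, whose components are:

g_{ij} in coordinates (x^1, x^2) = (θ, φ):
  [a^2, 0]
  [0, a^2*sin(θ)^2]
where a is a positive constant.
ds^2 = g_{ij} dx^i dx^j; only the non-zero components contribute.
ds^2 = a^2 dθ^2 + a^2*sin(θ)^2 dφ^2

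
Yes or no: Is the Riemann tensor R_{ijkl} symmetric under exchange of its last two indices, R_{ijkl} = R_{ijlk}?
It is antisymmetric in the last pair: R_{ijkl} = -R_{ijlk}.
No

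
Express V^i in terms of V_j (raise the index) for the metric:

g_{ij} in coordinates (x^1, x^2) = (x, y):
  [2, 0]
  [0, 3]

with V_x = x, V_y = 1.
Inverse metric (diagonal): g^{xx} = 1/2, g^{yy} = 1/3
V^i = g^{ij} V_j:
V^x = (1/2)(x) + (0)(1) = x/2
V^y = (0)(x) + (1/3)(1) = 1/3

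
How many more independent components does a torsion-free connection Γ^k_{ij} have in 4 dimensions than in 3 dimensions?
Independent components in n dimensions: n × n(n+1)/2 = n^2(n+1)/2.
4D: 4 × 10 = 40
3D: 3 × 6 = 18
Difference = 40 - 18 = 22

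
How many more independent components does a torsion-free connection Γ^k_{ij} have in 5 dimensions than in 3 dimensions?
Independent components in n dimensions: n × n(n+1)/2 = n^2(n+1)/2.
5D: 5 × 15 = 75
3D: 3 × 6 = 18
Difference = 75 - 18 = 57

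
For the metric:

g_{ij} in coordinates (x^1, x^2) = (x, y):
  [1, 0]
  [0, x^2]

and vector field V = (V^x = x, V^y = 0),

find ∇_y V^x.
Non-zero Christoffel symbols:
Γ^x_{y y} = -x
Γ^y_{x y} = 1/x
∇_y V^x = ∂_y V^x + Γ^x_{y j} V^j
  = (0) + (0)(x) + (-x)(0)
  = 0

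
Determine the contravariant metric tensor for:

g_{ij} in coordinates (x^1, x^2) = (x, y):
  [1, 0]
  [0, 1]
The metric is diagonal, so g^{ij} is diagonal with entries 1/g_{ii}: diag(1, 1).
g^{ij}:
  [1, 0]
  [0, 1]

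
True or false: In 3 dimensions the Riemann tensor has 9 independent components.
n^2(n^2-1)/12 = 9·8/12 = 6 independent components for n = 3.
False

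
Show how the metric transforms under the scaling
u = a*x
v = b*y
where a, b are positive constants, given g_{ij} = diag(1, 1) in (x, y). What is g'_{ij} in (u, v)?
Invert the transformation: x = u/a, y = v/b
g'_{ij} = (∂x^k/∂x'^i)(∂x^l/∂x'^j) g_{kl}; with g_{kl} = δ_{kl} this is Σ_k (∂x^k/∂x'^i)(∂x^k/∂x'^j).
Jacobian: ∂x/∂u = 1/a, ∂x/∂v = 0, ∂y/∂u = 0, ∂y/∂v = 1/b
g'_{uu} = (1/a)(1/a) + (0)(0) = 1/a^2
g'_{uv} = (1/a)(0) + (0)(1/b) = 0
g'_{vv} = (0)(0) + (1/b)(1/b) = 1/b^2
g'_{ij} = diag(1/a^2, 1/b^2)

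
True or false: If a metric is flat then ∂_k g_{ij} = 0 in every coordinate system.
Flatness means R^i_{jkl} = 0; the components can still vary, e.g. the flat plane in polar coordinates has g_{θθ} = r^2.
False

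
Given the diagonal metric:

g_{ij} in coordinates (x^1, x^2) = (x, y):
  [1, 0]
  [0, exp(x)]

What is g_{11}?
With x^1 = x, x^2 = y, g_{11} = g_{xx} is the row-1, column-1 entry of the matrix.
g_{11} = 1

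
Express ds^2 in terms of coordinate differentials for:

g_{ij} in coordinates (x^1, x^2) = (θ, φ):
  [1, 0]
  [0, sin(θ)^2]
ds^2 = g_{ij} dx^i dx^j; only the non-zero components contribute.
ds^2 = dθ^2 + sin(θ)^2 dφ^2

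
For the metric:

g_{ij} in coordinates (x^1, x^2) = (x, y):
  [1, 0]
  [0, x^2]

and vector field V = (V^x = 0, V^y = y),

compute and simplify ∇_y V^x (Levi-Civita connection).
Non-zero Christoffel symbols:
Γ^x_{y y} = -x
Γ^y_{x y} = 1/x
∇_y V^x = ∂_y V^x + Γ^x_{y j} V^j
  = (0) + (0)(0) + (-x)(y)
  = -x*y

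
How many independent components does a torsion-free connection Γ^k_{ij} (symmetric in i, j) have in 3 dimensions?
Γ^k_{ij} has n choices for the upper index and n(n+1)/2 independent symmetric lower index pairs.
Total = 3 × 3×4/2 = 3 × 6 = 18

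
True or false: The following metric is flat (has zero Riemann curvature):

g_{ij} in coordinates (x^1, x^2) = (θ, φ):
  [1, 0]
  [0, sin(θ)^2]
Non-zero Christoffel symbols:
Γ^θ_{φ φ} = -sin(2*θ)/2
Γ^φ_{θ φ} = 1/tan(θ)
Ricci tensor: R_{θθ} = 1, R_{θφ} = 0, R_{φφ} = sin(θ)^2
The Ricci tensor is non-zero, so the Riemann tensor is non-zero: not flat.
False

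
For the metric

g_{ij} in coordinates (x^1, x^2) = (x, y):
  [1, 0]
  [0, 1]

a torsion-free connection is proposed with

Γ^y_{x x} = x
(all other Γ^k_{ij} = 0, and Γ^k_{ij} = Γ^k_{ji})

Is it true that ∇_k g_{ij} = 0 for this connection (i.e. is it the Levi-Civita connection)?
Using ∇_k g_{ij} = ∂_k g_{ij} - Γ^m_{ki} g_{mj} - Γ^m_{kj} g_{im}:
∇_x g_{xy} = (0) - (x) - (0) = -x ≠ 0
So the connection is not metric compatible (it is not the Levi-Civita connection).
No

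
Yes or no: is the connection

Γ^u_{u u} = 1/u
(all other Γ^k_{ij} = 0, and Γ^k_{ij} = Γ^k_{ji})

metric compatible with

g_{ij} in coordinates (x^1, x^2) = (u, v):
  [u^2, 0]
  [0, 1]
Using ∇_k g_{ij} = ∂_k g_{ij} - Γ^m_{ki} g_{mj} - Γ^m_{kj} g_{im}:
e.g. ∇_u g_{uu} = (2*u) - (u) - (u) = 0
Every component ∇_k g_{ij} vanishes: the connection is metric compatible.
Yes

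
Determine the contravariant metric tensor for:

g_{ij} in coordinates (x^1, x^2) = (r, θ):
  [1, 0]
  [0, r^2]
The metric is diagonal, so g^{ij} is diagonal with entries 1/g_{ii}: diag(1, 1/(r^2)).
g^{ij}:
  [1, 0]
  [0, 1/r^2]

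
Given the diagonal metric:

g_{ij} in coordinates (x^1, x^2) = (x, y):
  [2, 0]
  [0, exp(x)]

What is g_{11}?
With x^1 = x, x^2 = y, g_{11} = g_{xx} is the row-1, column-1 entry of the matrix.
g_{11} = 2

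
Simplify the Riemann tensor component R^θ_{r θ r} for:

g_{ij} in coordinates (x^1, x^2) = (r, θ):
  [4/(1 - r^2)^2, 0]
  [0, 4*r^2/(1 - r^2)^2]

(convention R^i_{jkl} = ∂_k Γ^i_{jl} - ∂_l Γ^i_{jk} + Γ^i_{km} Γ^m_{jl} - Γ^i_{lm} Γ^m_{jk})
Non-zero Christoffel symbols (Γ^k_{ij} = Γ^k_{ji}):
Γ^r_{r r} = 2*r/(1 - r^2)
Γ^r_{θ θ} = (r^3 + r)/(r^2 - 1)
Γ^θ_{r θ} = (-r^2 - 1)/(r^3 - r)
R^θ_{r θ r} = ∂_θ Γ^θ_{r r} - ∂_r Γ^θ_{r θ} + Γ^θ_{θ m} Γ^m_{r r} - Γ^θ_{r m} Γ^m_{r θ}
  = (0) - ((r^4 + 4*r^2 - 1)/(r^3 - r)^2) + (2*(r^2 + 1)/(r^2 - 1)^2) - ((r^2 + 1)^2/(r^3 - r)^2) = -4/(r^2 - 1)^2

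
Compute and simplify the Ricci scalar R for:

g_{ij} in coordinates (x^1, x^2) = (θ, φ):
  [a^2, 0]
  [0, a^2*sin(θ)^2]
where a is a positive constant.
Non-zero Christoffel symbols (Γ^k_{ij} = Γ^k_{ji}):
Γ^θ_{φ φ} = -sin(2*θ)/2
Γ^φ_{θ φ} = 1/tan(θ)
Ricci tensor (R_{ij} = R^k_{ikj}): R_{θθ} = 1, R_{θφ} = 0, R_{φφ} = sin(θ)^2
Inverse metric: g^{θθ} = 1/a^2, g^{φφ} = 1/(a^2*sin(θ)^2)
R = g^{ij} R_{ij} = (1/a^2)(1) + (1/(a^2*sin(θ)^2))(sin(θ)^2) = 2/a^2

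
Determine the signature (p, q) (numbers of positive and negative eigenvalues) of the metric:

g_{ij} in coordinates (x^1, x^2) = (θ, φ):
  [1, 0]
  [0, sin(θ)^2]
The metric is diagonal, so its eigenvalues are the diagonal entries: 1, sin(θ)^2 (at a generic point, where coordinate-dependent entries are positive).
2 positive, 0 negative.
(2, 0) - Riemannian (positive definite)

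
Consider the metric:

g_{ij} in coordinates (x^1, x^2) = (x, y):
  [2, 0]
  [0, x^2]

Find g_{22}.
With x^1 = x, x^2 = y, g_{22} = g_{yy} is the row-2, column-2 entry of the matrix.
g_{22} = x^2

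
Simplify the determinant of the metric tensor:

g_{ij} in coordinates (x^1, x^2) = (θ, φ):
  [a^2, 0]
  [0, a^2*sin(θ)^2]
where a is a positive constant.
For a 2×2 metric: det(g) = g_{11}·g_{22} - g_{12}·g_{21}
= (a^2)·(a^2*sin(θ)^2) - (0)·(0)
= a^4*sin(θ)^2 - 0
det(g) = a^4*sin(θ)^2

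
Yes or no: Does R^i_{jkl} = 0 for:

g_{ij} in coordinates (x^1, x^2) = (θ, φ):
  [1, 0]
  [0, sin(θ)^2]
Non-zero Christoffel symbols:
Γ^θ_{φ φ} = -sin(2*θ)/2
Γ^φ_{θ φ} = 1/tan(θ)
Ricci tensor: R_{θθ} = 1, R_{θφ} = 0, R_{φφ} = sin(θ)^2
The Ricci tensor is non-zero, so the Riemann tensor is non-zero: not flat.
No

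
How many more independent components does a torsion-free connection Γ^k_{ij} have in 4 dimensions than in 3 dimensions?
Independent components in n dimensions: n × n(n+1)/2 = n^2(n+1)/2.
4D: 4 × 10 = 40
3D: 3 × 6 = 18
Difference = 40 - 18 = 22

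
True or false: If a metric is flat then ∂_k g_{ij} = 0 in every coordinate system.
Flatness means R^i_{jkl} = 0; the components can still vary, e.g. the flat plane in polar coordinates has g_{θθ} = r^2.
False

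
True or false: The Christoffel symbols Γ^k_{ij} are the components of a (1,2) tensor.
Under a change of coordinates Γ picks up an inhomogeneous term ∂²x/∂x'∂x'; e.g. Γ = 0 in Cartesian coordinates but Γ^r_{θθ} = -r in polar coordinates on the same flat plane.
False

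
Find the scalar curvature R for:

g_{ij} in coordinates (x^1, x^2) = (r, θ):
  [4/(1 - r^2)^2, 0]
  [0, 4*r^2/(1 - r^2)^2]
Non-zero Christoffel symbols (Γ^k_{ij} = Γ^k_{ji}):
Γ^r_{r r} = 2*r/(1 - r^2)
Γ^r_{θ θ} = (r^3 + r)/(r^2 - 1)
Γ^θ_{r θ} = (-r^2 - 1)/(r^3 - r)
Ricci tensor (R_{ij} = R^k_{ikj}): R_{rr} = -4/(r^2 - 1)^2, R_{rθ} = 0, R_{θθ} = -4*r^2/(r^2 - 1)^2
Inverse metric: g^{rr} = (1 - r^2)^2/4, g^{θθ} = (1 - r^2)^2/(4*r^2)
R = g^{ij} R_{ij} = ((1 - r^2)^2/4)(-4/(r^2 - 1)^2) + ((1 - r^2)^2/(4*r^2))(-4*r^2/(r^2 - 1)^2) = -2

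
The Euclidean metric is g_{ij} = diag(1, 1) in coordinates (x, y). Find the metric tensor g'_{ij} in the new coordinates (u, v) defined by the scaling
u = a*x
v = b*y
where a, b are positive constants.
Invert the transformation: x = u/a, y = v/b
g'_{ij} = (∂x^k/∂x'^i)(∂x^l/∂x'^j) g_{kl}; with g_{kl} = δ_{kl} this is Σ_k (∂x^k/∂x'^i)(∂x^k/∂x'^j).
Jacobian: ∂x/∂u = 1/a, ∂x/∂v = 0, ∂y/∂u = 0, ∂y/∂v = 1/b
g'_{uu} = (1/a)(1/a) + (0)(0) = 1/a^2
g'_{uv} = (1/a)(0) + (0)(1/b) = 0
g'_{vv} = (0)(0) + (1/b)(1/b) = 1/b^2
g'_{ij} = diag(1/a^2, 1/b^2)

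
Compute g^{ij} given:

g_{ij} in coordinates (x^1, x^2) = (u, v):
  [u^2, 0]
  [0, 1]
The metric is diagonal, so g^{ij} is diagonal with entries 1/g_{ii}: diag(1/(u^2), 1).
g^{ij}:
  [1/u^2, 0]
  [0, 1]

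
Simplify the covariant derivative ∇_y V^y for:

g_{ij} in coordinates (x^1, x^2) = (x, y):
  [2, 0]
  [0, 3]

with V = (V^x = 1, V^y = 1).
All Christoffel symbols are zero.
∇_y V^y = ∂_y V^y + Γ^y_{y j} V^j
  = (0) + (0)(1) + (0)(1)
  = 0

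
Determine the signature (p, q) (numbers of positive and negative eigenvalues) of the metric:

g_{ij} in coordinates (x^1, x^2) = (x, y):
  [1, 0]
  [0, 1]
The metric is diagonal, so its eigenvalues are the diagonal entries: 1, 1 (at a generic point, where coordinate-dependent entries are positive).
2 positive, 0 negative.
(2, 0) - Riemannian (positive definite)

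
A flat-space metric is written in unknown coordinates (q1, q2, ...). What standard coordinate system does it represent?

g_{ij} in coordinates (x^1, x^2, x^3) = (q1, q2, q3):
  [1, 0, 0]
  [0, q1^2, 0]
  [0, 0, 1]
The line element ds^2 = dq1^2 + q1^2 dq2^2 + dq3^2 is dr^2 + r^2 dθ^2 + dz^2 with q1 = r, q2 = θ, q3 = z.
cylindrical coordinates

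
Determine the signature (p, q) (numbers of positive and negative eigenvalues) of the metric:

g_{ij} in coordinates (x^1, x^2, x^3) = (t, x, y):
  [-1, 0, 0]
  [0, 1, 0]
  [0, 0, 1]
The metric is diagonal, so its eigenvalues are the diagonal entries: -1, 1, 1 (at a generic point, where coordinate-dependent entries are positive).
2 positive, 1 negative.
(2, 1) - Lorentzian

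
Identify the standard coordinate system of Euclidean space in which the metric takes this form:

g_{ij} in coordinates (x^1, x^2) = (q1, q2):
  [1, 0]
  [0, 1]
All components are constant and the metric is the identity, i.e. orthonormal rectilinear coordinates.
Cartesian (2D) coordinates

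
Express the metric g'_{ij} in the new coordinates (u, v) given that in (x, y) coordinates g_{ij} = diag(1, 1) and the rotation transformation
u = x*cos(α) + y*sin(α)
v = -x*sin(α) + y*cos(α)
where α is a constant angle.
Invert the transformation: x = u*cos(α) - v*sin(α), y = u*sin(α) + v*cos(α)
g'_{ij} = (∂x^k/∂x'^i)(∂x^l/∂x'^j) g_{kl}; with g_{kl} = δ_{kl} this is Σ_k (∂x^k/∂x'^i)(∂x^k/∂x'^j).
Jacobian: ∂x/∂u = cos(α), ∂x/∂v = -sin(α), ∂y/∂u = sin(α), ∂y/∂v = cos(α)
g'_{uu} = (cos(α))(cos(α)) + (sin(α))(sin(α)) = 1
g'_{uv} = (cos(α))(-sin(α)) + (sin(α))(cos(α)) = 0
g'_{vv} = (-sin(α))(-sin(α)) + (cos(α))(cos(α)) = 1
g'_{ij} = diag(1, 1)
The Euclidean metric is invariant under rotations.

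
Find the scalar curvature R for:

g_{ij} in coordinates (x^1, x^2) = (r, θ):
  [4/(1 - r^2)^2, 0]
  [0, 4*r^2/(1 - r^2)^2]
Non-zero Christoffel symbols (Γ^k_{ij} = Γ^k_{ji}):
Γ^r_{r r} = 2*r/(1 - r^2)
Γ^r_{θ θ} = (r^3 + r)/(r^2 - 1)
Γ^θ_{r θ} = (-r^2 - 1)/(r^3 - r)
Ricci tensor (R_{ij} = R^k_{ikj}): R_{rr} = -4/(r^2 - 1)^2, R_{rθ} = 0, R_{θθ} = -4*r^2/(r^2 - 1)^2
Inverse metric: g^{rr} = (1 - r^2)^2/4, g^{θθ} = (1 - r^2)^2/(4*r^2)
R = g^{ij} R_{ij} = ((1 - r^2)^2/4)(-4/(r^2 - 1)^2) + ((1 - r^2)^2/(4*r^2))(-4*r^2/(r^2 - 1)^2) = -2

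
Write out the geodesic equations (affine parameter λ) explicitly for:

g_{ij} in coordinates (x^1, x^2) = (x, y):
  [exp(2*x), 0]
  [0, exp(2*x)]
Geodesic equation: d^2x^k/dλ^2 + Γ^k_{ij} (dx^i/dλ)(dx^j/dλ) = 0.
Non-zero Christoffel symbols:
Γ^x_{x x} = 1
Γ^x_{y y} = -1
Γ^y_{x y} = 1
Substituting (the symmetric pair Γ^k_{ij}, Γ^k_{ji} combines into a factor 2):
d^2x/dλ^2 + (dx/dλ)^2 - (dy/dλ)^2 = 0
d^2y/dλ^2 + 2 (dx/dλ)(dy/dλ) = 0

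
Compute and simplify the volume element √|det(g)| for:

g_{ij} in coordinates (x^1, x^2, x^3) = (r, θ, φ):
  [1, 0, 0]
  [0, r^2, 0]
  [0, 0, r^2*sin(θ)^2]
det(g) = r^4*sin(θ)^2
√|det(g)| = r^2*sin(θ) (taking 0 < θ < π so that |sin(θ)| = sin(θ))
Volume element: dV = r^2*sin(θ) dr dθ dφ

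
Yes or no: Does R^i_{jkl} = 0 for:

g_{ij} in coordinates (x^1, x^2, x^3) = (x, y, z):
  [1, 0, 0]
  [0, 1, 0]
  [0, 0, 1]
All metric components are constant, so every Christoffel symbol vanishes and R^i_{jkl} = 0.
Yes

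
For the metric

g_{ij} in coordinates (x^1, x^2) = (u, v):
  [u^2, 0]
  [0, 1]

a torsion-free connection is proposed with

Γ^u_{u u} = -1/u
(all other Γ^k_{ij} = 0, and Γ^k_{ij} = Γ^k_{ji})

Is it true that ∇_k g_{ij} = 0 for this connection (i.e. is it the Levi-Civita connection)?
Using ∇_k g_{ij} = ∂_k g_{ij} - Γ^m_{ki} g_{mj} - Γ^m_{kj} g_{im}:
∇_u g_{uu} = (2*u) - (-u) - (-u) = 4*u ≠ 0
So the connection is not metric compatible (it is not the Levi-Civita connection).
No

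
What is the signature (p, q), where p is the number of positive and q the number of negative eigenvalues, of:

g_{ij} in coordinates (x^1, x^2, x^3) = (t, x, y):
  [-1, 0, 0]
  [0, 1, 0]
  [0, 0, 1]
The metric is diagonal, so its eigenvalues are the diagonal entries: -1, 1, 1 (at a generic point, where coordinate-dependent entries are positive).
2 positive, 1 negative.
(2, 1) - Lorentzian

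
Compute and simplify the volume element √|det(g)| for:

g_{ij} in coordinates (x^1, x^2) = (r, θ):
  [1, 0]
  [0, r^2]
det(g) = r^2
√|det(g)| = r
Volume element: dV = r dr dθ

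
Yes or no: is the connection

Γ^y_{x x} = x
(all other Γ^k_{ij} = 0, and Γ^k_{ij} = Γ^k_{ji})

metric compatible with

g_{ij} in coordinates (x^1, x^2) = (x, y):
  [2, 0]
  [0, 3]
Using ∇_k g_{ij} = ∂_k g_{ij} - Γ^m_{ki} g_{mj} - Γ^m_{kj} g_{im}:
∇_x g_{xy} = (0) - (3*x) - (0) = -3*x ≠ 0
So the connection is not metric compatible (it is not the Levi-Civita connection).
No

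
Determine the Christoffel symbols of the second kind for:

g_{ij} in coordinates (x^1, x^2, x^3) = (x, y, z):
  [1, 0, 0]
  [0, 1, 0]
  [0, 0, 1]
Using Γ^k_{ij} = (1/2) g^{km} (∂_i g_{mj} + ∂_j g_{mi} - ∂_m g_{ij}); the metric is diagonal, so only the m = k term contributes.
Every metric component is constant, so all ∂_m g_{ij} = 0 and every Christoffel symbol vanishes.
All Christoffel symbols are zero.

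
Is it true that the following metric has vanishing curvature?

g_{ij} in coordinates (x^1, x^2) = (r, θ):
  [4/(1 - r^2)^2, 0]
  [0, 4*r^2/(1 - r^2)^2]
Non-zero Christoffel symbols:
Γ^r_{r r} = 2*r/(1 - r^2)
Γ^r_{θ θ} = (r^3 + r)/(r^2 - 1)
Γ^θ_{r θ} = (-r^2 - 1)/(r^3 - r)
Ricci tensor: R_{rr} = -4/(r^2 - 1)^2, R_{rθ} = 0, R_{θθ} = -4*r^2/(r^2 - 1)^2
The Ricci tensor is non-zero, so the Riemann tensor is non-zero: not flat.
No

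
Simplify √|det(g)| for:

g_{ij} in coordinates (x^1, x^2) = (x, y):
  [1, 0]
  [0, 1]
det(g) = 1
√|det(g)| = 1
Volume element: dV = 1 dx dy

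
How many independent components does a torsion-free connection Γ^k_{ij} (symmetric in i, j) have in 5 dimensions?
Γ^k_{ij} has n choices for the upper index and n(n+1)/2 independent symmetric lower index pairs.
Total = 5 × 5×6/2 = 5 × 15 = 75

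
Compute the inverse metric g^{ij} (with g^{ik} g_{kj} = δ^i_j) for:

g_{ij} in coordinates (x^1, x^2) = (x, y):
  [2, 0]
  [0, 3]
The metric is diagonal, so g^{ij} is diagonal with entries 1/g_{ii}: diag(1/2, 1/3).
g^{ij}:
  [1/2, 0]
  [0, 1/3]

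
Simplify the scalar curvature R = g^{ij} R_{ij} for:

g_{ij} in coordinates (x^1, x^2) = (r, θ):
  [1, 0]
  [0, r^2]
Non-zero Christoffel symbols (Γ^k_{ij} = Γ^k_{ji}):
Γ^r_{θ θ} = -r
Γ^θ_{r θ} = 1/r
Ricci tensor (R_{ij} = R^k_{ikj}): R_{rr} = 0, R_{rθ} = 0, R_{θθ} = 0
Inverse metric: g^{rr} = 1, g^{θθ} = 1/r^2
R = g^{ij} R_{ij} = (1)(0) + (1/r^2)(0) = 0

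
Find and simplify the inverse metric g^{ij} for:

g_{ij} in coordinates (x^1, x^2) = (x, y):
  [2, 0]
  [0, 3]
The metric is diagonal, so g^{ij} is diagonal with entries 1/g_{ii}: diag(1/2, 1/3).
g^{ij}:
  [1/2, 0]
  [0, 1/3]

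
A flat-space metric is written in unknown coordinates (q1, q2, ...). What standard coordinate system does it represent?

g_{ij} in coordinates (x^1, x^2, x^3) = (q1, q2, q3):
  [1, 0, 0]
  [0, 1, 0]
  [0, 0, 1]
All components are constant and the metric is the identity, i.e. orthonormal rectilinear coordinates.
Cartesian (3D) coordinates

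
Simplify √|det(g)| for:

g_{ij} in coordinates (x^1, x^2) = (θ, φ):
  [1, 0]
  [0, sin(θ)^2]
det(g) = sin(θ)^2
√|det(g)| = sin(θ) (taking 0 < θ < π so that |sin(θ)| = sin(θ))
Volume element: dV = sin(θ) dθ dφ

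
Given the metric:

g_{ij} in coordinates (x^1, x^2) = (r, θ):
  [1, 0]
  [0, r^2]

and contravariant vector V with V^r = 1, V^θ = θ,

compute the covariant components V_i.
V_i = g_{ij} V^j:
V_r = (1)(1) + (0)(θ) = 1
V_θ = (0)(1) + (r^2)(θ) = r^2*θ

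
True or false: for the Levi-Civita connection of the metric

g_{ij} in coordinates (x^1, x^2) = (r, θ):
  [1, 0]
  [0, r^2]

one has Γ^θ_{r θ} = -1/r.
Γ^θ_{r θ} = (1/2) g^{θθ} (∂_r g_{θθ} + ∂_θ g_{θr} - ∂_θ g_{rθ}) = (1/2)(1/r^2)((2*r) + (0) - (0)) = 1/r
This differs from the proposed value -1/r.
False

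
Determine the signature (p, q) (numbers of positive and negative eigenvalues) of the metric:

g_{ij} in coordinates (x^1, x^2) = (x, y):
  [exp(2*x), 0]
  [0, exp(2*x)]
The metric is diagonal, so its eigenvalues are the diagonal entries: exp(2*x), exp(2*x) (at a generic point, where coordinate-dependent entries are positive).
2 positive, 0 negative.
(2, 0) - Riemannian (positive definite)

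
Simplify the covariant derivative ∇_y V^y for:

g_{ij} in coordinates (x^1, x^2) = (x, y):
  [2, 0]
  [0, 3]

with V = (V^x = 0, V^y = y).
All Christoffel symbols are zero.
∇_y V^y = ∂_y V^y + Γ^y_{y j} V^j
  = (1) + (0)(0) + (0)(y)
  = 1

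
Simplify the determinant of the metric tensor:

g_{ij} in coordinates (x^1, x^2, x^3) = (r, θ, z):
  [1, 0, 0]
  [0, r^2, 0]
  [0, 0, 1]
Diagonal metric: det(g) = g_{11}·g_{22}·g_{33}
= (1)·(r^2)·(1)
det(g) = r^2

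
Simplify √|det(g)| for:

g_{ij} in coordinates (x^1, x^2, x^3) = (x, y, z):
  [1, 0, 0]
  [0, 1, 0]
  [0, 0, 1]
det(g) = 1
√|det(g)| = 1
Volume element: dV = 1 dx dy dz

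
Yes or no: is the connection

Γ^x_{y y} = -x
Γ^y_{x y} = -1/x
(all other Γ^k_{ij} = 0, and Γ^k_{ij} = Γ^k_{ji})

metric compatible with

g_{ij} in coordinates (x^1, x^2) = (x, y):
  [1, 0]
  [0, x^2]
Using ∇_k g_{ij} = ∂_k g_{ij} - Γ^m_{ki} g_{mj} - Γ^m_{kj} g_{im}:
∇_x g_{yy} = (2*x) - (-x) - (-x) = 4*x ≠ 0
So the connection is not metric compatible (it is not the Levi-Civita connection).
No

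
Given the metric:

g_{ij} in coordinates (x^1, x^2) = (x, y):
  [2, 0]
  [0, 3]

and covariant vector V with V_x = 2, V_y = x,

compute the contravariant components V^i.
Inverse metric (diagonal): g^{xx} = 1/2, g^{yy} = 1/3
V^i = g^{ij} V_j:
V^x = (1/2)(2) + (0)(x) = 1
V^y = (0)(2) + (1/3)(x) = x/3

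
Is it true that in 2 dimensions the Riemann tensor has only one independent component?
The number of independent components is n^2(n^2-1)/12 = 4·3/12 = 1 for n = 2 (e.g. R_{1212}).
Yes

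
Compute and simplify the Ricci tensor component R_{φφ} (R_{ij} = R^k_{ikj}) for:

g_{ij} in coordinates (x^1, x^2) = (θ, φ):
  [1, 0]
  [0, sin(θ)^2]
Non-zero Christoffel symbols (Γ^k_{ij} = Γ^k_{ji}):
Γ^θ_{φ φ} = -sin(2*θ)/2
Γ^φ_{θ φ} = 1/tan(θ)
R^θ_{φ θ φ} = ∂_θ Γ^θ_{φ φ} - ∂_φ Γ^θ_{φ θ} + Γ^θ_{θ m} Γ^m_{φ φ} - Γ^θ_{φ m} Γ^m_{φ θ}
  = (-cos(2*θ)) - (0) + (0) - (-cos(θ)^2) = sin(θ)^2
R^φ_{φ φ φ} = 0 (a repeated index in an antisymmetric pair)
R_{φφ} = R^θ_{φ θ φ} + R^φ_{φ φ φ} = (sin(θ)^2) + (0) = sin(θ)^2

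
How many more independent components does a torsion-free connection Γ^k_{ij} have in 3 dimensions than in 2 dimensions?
Independent components in n dimensions: n × n(n+1)/2 = n^2(n+1)/2.
3D: 3 × 6 = 18
2D: 2 × 3 = 6
Difference = 18 - 6 = 12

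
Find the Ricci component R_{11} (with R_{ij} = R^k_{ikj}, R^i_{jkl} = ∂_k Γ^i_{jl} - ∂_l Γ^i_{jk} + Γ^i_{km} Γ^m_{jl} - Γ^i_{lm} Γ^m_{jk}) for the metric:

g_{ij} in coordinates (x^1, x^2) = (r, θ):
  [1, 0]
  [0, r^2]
Non-zero Christoffel symbols (Γ^k_{ij} = Γ^k_{ji}):
Γ^r_{θ θ} = -r
Γ^θ_{r θ} = 1/r
R^r_{r r r} = 0 (a repeated index in an antisymmetric pair)
R^θ_{r θ r} = ∂_θ Γ^θ_{r r} - ∂_r Γ^θ_{r θ} + Γ^θ_{θ m} Γ^m_{r r} - Γ^θ_{r m} Γ^m_{r θ}
  = (0) - (-1/r^2) + (0) - (1/r^2) = 0
R_{rr} = R^r_{r r r} + R^θ_{r θ r} = (0) + (0) = 0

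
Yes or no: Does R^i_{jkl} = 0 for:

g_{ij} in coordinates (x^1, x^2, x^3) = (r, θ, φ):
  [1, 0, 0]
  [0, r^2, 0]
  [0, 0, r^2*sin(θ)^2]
Non-zero Christoffel symbols:
Γ^r_{θ θ} = -r
Γ^r_{φ φ} = -r*sin(θ)^2
Γ^θ_{r θ} = 1/r
Γ^θ_{φ φ} = -sin(2*θ)/2
Γ^φ_{r φ} = 1/r
Γ^φ_{θ φ} = 1/tan(θ)
Ricci tensor: R_{rr} = 0, R_{rθ} = 0, R_{rφ} = 0, R_{θθ} = 0, R_{θφ} = 0, R_{φφ} = 0
All R_{ij} vanish; in 3 dimensions the Riemann tensor is fully determined by the Ricci tensor, so R^i_{jkl} = 0: the metric is flat (curvilinear coordinates on flat space).
Yes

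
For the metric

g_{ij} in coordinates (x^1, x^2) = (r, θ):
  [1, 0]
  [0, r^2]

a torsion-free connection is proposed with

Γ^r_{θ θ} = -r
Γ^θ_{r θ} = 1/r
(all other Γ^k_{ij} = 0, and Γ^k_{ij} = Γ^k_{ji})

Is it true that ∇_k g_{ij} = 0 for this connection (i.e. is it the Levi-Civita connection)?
Using ∇_k g_{ij} = ∂_k g_{ij} - Γ^m_{ki} g_{mj} - Γ^m_{kj} g_{im}:
e.g. ∇_r g_{θθ} = (2*r) - (r) - (r) = 0
Every component ∇_k g_{ij} vanishes: the connection is metric compatible.
Yes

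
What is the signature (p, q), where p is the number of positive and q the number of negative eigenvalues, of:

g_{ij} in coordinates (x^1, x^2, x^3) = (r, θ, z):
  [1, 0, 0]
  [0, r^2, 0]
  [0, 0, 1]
The metric is diagonal, so its eigenvalues are the diagonal entries: 1, r^2, 1 (at a generic point, where coordinate-dependent entries are positive).
3 positive, 0 negative.
(3, 0) - Riemannian (positive definite)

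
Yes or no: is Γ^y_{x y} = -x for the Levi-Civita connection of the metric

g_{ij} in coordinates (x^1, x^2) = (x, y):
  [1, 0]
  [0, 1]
Γ^y_{x y} = (1/2) g^{yy} (∂_x g_{yy} + ∂_y g_{yx} - ∂_y g_{xy}) = (1/2)(1)((0) + (0) - (0)) = 0
This differs from the proposed value -x.
No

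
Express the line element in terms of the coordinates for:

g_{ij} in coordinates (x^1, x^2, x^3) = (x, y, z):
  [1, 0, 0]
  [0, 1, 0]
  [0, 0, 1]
ds^2 = g_{ij} dx^i dx^j; only the non-zero components contribute.
ds^2 = dx^2 + dy^2 + dz^2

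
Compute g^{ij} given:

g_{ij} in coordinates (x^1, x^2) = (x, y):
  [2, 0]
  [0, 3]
The metric is diagonal, so g^{ij} is diagonal with entries 1/g_{ii}: diag(1/2, 1/3).
g^{ij}:
  [1/2, 0]
  [0, 1/3]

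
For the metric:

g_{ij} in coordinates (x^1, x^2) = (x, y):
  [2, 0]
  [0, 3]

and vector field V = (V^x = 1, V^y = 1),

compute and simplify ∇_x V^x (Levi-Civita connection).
All Christoffel symbols are zero.
∇_x V^x = ∂_x V^x + Γ^x_{x j} V^j
  = (0) + (0)(1) + (0)(1)
  = 0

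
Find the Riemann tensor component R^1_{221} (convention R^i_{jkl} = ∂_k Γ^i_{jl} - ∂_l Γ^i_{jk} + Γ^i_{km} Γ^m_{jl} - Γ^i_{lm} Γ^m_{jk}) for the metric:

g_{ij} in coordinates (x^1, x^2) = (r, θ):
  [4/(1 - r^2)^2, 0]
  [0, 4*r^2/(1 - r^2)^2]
Non-zero Christoffel symbols (Γ^k_{ij} = Γ^k_{ji}):
Γ^r_{r r} = 2*r/(1 - r^2)
Γ^r_{θ θ} = (r^3 + r)/(r^2 - 1)
Γ^θ_{r θ} = (-r^2 - 1)/(r^3 - r)
R^r_{θ θ r} = ∂_θ Γ^r_{θ r} - ∂_r Γ^r_{θ θ} + Γ^r_{θ m} Γ^m_{θ r} - Γ^r_{r m} Γ^m_{θ θ}
  = (0) - ((r^4 - 4*r^2 - 1)/(r^2 - 1)^2) + (-(r^2 + 1)^2/(r^2 - 1)^2) - (-2*r^2*(r^2 + 1)/(r^2 - 1)^2) = 4*r^2/(r^2 - 1)^2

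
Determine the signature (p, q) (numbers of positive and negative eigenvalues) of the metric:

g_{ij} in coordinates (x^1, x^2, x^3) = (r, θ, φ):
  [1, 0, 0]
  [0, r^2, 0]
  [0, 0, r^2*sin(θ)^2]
The metric is diagonal, so its eigenvalues are the diagonal entries: 1, r^2, r^2*sin(θ)^2 (at a generic point, where coordinate-dependent entries are positive).
3 positive, 0 negative.
(3, 0) - Riemannian (positive definite)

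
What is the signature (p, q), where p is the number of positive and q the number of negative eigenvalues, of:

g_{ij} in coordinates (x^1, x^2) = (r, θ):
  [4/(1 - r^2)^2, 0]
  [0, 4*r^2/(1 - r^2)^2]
The metric is diagonal, so its eigenvalues are the diagonal entries: 4/(1 - r^2)^2, 4*r^2/(1 - r^2)^2 (at a generic point, where coordinate-dependent entries are positive).
2 positive, 0 negative.
(2, 0) - Riemannian (positive definite)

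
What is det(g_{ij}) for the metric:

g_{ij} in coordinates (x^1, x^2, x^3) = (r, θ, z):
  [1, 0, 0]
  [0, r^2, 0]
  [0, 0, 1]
Diagonal metric: det(g) = g_{11}·g_{22}·g_{33}
= (1)·(r^2)·(1)
det(g) = r^2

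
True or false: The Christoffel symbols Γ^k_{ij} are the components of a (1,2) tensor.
Under a change of coordinates Γ picks up an inhomogeneous term ∂²x/∂x'∂x'; e.g. Γ = 0 in Cartesian coordinates but Γ^r_{θθ} = -r in polar coordinates on the same flat plane.
False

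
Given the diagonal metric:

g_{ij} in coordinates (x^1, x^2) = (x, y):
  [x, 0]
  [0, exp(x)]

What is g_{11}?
With x^1 = x, x^2 = y, g_{11} = g_{xx} is the row-1, column-1 entry of the matrix.
g_{11} = x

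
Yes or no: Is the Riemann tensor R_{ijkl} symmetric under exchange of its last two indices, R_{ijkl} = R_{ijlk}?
It is antisymmetric in the last pair: R_{ijkl} = -R_{ijlk}.
No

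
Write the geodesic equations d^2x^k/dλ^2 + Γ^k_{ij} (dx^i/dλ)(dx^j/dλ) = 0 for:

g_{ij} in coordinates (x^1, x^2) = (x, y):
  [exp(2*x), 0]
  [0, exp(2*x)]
Geodesic equation: d^2x^k/dλ^2 + Γ^k_{ij} (dx^i/dλ)(dx^j/dλ) = 0.
Non-zero Christoffel symbols:
Γ^x_{x x} = 1
Γ^x_{y y} = -1
Γ^y_{x y} = 1
Substituting (the symmetric pair Γ^k_{ij}, Γ^k_{ji} combines into a factor 2):
d^2x/dλ^2 + (dx/dλ)^2 - (dy/dλ)^2 = 0
d^2y/dλ^2 + 2 (dx/dλ)(dy/dλ) = 0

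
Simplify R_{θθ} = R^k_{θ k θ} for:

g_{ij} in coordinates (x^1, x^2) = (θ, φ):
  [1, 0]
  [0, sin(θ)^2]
Non-zero Christoffel symbols (Γ^k_{ij} = Γ^k_{ji}):
Γ^θ_{φ φ} = -sin(2*θ)/2
Γ^φ_{θ φ} = 1/tan(θ)
R^θ_{θ θ θ} = 0 (a repeated index in an antisymmetric pair)
R^φ_{θ φ θ} = ∂_φ Γ^φ_{θ θ} - ∂_θ Γ^φ_{θ φ} + Γ^φ_{φ m} Γ^m_{θ θ} - Γ^φ_{θ m} Γ^m_{θ φ}
  = (0) - (-1/sin(θ)^2) + (0) - (1/tan(θ)^2) = 1
R_{θθ} = R^θ_{θ θ θ} + R^φ_{θ φ θ} = (0) + (1) = 1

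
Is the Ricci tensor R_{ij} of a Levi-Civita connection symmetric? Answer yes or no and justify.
R_{ij} = R^k_{ikj}; the pair symmetry R_{kilj} = R_{ljki} gives R_{ij} = R_{ji}.
Yes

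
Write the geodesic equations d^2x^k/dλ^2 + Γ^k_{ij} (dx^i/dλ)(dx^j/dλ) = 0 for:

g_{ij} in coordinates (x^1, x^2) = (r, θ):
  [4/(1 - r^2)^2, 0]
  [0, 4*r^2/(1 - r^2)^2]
Geodesic equation: d^2x^k/dλ^2 + Γ^k_{ij} (dx^i/dλ)(dx^j/dλ) = 0.
Non-zero Christoffel symbols:
Γ^r_{r r} = 2*r/(1 - r^2)
Γ^r_{θ θ} = (r^3 + r)/(r^2 - 1)
Γ^θ_{r θ} = (-r^2 - 1)/(r^3 - r)
Substituting (the symmetric pair Γ^k_{ij}, Γ^k_{ji} combines into a factor 2):
d^2r/dλ^2 + (2*r/(1 - r^2)) (dr/dλ)^2 + ((r^3 + r)/(r^2 - 1)) (dθ/dλ)^2 = 0
d^2θ/dλ^2 + ((-2*r^2 - 2)/(r^3 - r)) (dr/dλ)(dθ/dλ) = 0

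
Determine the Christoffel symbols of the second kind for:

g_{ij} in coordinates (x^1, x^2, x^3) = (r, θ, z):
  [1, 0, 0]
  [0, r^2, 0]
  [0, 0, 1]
Using Γ^k_{ij} = (1/2) g^{km} (∂_i g_{mj} + ∂_j g_{mi} - ∂_m g_{ij}); the metric is diagonal, so only the m = k term contributes.
Non-zero symbols (using the symmetry Γ^k_{ij} = Γ^k_{ji}):
Γ^r_{θ θ} = (1/2) g^{rr} (∂_θ g_{rθ} + ∂_θ g_{rθ} - ∂_r g_{θθ}) = (1/2)(1)((0) + (0) - (2*r)) = -r
Γ^θ_{r θ} = (1/2) g^{θθ} (∂_r g_{θθ} + ∂_θ g_{θr} - ∂_θ g_{rθ}) = (1/2)(1/r^2)((2*r) + (0) - (0)) = 1/r
All other Christoffel symbols are zero.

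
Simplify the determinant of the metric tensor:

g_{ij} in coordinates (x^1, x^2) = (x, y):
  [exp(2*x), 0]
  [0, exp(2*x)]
For a 2×2 metric: det(g) = g_{11}·g_{22} - g_{12}·g_{21}
= (exp(2*x))·(exp(2*x)) - (0)·(0)
= exp(4*x) - 0
det(g) = exp(4*x)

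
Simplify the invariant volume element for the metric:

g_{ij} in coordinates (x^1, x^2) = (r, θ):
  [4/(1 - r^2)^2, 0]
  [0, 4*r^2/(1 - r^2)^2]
det(g) = 16*r^2/(1 - r^2)^4
√|det(g)| = 4*r/(r^2 - 1)^2
Volume element: dV = 4*r/(r^2 - 1)^2 dr dθ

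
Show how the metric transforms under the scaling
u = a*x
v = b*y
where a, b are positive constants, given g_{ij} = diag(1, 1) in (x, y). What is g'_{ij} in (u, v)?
Invert the transformation: x = u/a, y = v/b
g'_{ij} = (∂x^k/∂x'^i)(∂x^l/∂x'^j) g_{kl}; with g_{kl} = δ_{kl} this is Σ_k (∂x^k/∂x'^i)(∂x^k/∂x'^j).
Jacobian: ∂x/∂u = 1/a, ∂x/∂v = 0, ∂y/∂u = 0, ∂y/∂v = 1/b
g'_{uu} = (1/a)(1/a) + (0)(0) = 1/a^2
g'_{uv} = (1/a)(0) + (0)(1/b) = 0
g'_{vv} = (0)(0) + (1/b)(1/b) = 1/b^2
g'_{ij} = diag(1/a^2, 1/b^2)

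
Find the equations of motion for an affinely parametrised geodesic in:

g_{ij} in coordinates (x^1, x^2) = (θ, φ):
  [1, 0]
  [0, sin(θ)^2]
Geodesic equation: d^2x^k/dλ^2 + Γ^k_{ij} (dx^i/dλ)(dx^j/dλ) = 0.
Non-zero Christoffel symbols:
Γ^θ_{φ φ} = -sin(2*θ)/2
Γ^φ_{θ φ} = 1/tan(θ)
Substituting (the symmetric pair Γ^k_{ij}, Γ^k_{ji} combines into a factor 2):
d^2θ/dλ^2 - (sin(2*θ)/2) (dφ/dλ)^2 = 0
d^2φ/dλ^2 + (2/tan(θ)) (dθ/dλ)(dφ/dλ) = 0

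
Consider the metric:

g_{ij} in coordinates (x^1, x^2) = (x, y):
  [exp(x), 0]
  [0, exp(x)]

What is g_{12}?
With x^1 = x, x^2 = y, g_{12} = g_{xy} is the row-1, column-2 entry of the matrix.
g_{12} = 0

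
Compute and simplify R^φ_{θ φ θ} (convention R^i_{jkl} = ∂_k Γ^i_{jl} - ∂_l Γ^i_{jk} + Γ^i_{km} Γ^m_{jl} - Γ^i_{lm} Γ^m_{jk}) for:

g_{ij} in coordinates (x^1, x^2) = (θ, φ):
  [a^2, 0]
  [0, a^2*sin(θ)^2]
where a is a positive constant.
Non-zero Christoffel symbols (Γ^k_{ij} = Γ^k_{ji}):
Γ^θ_{φ φ} = -sin(2*θ)/2
Γ^φ_{θ φ} = 1/tan(θ)
R^φ_{θ φ θ} = ∂_φ Γ^φ_{θ θ} - ∂_θ Γ^φ_{θ φ} + Γ^φ_{φ m} Γ^m_{θ θ} - Γ^φ_{θ m} Γ^m_{θ φ}
  = (0) - (-1/sin(θ)^2) + (0) - (1/tan(θ)^2) = 1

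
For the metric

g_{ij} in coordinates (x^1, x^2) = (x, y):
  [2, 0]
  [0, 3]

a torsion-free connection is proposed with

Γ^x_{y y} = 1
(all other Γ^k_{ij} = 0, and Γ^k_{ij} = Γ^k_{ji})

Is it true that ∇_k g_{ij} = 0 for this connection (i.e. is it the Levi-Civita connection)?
Using ∇_k g_{ij} = ∂_k g_{ij} - Γ^m_{ki} g_{mj} - Γ^m_{kj} g_{im}:
∇_y g_{xy} = (0) - (0) - (2) = -2 ≠ 0
So the connection is not metric compatible (it is not the Levi-Civita connection).
No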